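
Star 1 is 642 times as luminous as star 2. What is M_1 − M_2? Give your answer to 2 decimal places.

M_1 − M_2 ≈ -7.02

Pogson: ΔM = −2.5 log₁₀(ratio) = −2.5 log₁₀(642) = −2.5 × 2.8075 = -7.019
Star 1 is brighter, so it has the smaller magnitude: the difference is negative.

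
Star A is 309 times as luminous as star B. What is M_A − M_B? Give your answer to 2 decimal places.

M_A − M_B ≈ -6.22

Pogson: ΔM = −2.5 log₁₀(ratio) = −2.5 log₁₀(309) = −2.5 × 2.4900 = -6.225
Star A is brighter, so it has the smaller magnitude: the difference is negative.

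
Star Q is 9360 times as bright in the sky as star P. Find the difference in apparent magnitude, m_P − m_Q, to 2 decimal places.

m_P − m_Q ≈ 9.93

Pogson: Δm = −2.5 log₁₀(ratio) = −2.5 log₁₀(9360) = −2.5 × 3.9713 = -9.928
Star Q is brighter so has the smaller magnitude: m_P − m_Q is positive.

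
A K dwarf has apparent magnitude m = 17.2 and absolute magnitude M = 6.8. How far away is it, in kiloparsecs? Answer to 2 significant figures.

d ≈ 1.2 kpc

Distance modulus: m − M = 17.2 − (6.8) = 10.400
m − M = 5 log₁₀ d − 5
log₁₀ d = (m − M)/5 + 1 = 3.0800
d = 10^3.0800 = 1202 pc
= 1.202 kpc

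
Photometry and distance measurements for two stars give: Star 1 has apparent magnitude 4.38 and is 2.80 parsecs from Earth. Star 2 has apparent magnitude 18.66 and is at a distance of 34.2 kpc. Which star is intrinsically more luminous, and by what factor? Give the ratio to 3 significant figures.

Star 2 is more luminous, by a factor of 290.

Star 1: M = m − 5 log₁₀ d + 5 = 4.38 − 5·0.4472 + 5 = 7.144
Star 2: d = 34.2 kpc = 34200 pc
Star 2: M = m − 5 log₁₀ d + 5 = 18.66 − 5·4.5340 + 5 = 0.990
ΔM = M_1 − M_2 = 7.144 − (0.990) = 6.154; smaller M is more luminous → Star 2.
L ratio = 10^(0.4 |ΔM|) = 10^2.462 = 289.6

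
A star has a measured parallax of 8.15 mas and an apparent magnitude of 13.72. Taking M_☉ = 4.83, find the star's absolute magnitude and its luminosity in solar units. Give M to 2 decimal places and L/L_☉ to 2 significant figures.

M ≈ 8.28; L/L_☉ ≈ 0.042

d = 1/p = 1000/8.15 mas = 122.7 pc
M = m − 5 log₁₀ d + 5 = 13.72 − 5·2.0888 + 5 = 8.276
M − M_☉ = 8.276 − 4.83 = 3.446
L/L_☉ = 10^(−0.4 × 3.446) = 0.04185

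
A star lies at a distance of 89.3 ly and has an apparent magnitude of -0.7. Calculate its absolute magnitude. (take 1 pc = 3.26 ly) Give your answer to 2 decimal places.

d = 89.3 ly / 3.26 = 27.39 pc
5 log₁₀(d/10 pc) = 5 log₁₀(27.39) − 5 = 2.188
M = m − 5 log₁₀(d/10) = -0.7 − 2.188 = -2.888

M ≈ -2.89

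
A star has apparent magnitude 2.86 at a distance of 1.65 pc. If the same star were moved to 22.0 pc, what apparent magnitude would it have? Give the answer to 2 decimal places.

Flux ∝ 1/d², so Δm = 5 log₁₀(d₂/d₁) = 5 log₁₀(22.0/1.65) = 5.625
m₂ = m₁ + Δm = 2.86 + (5.625) = 8.485

m ≈ 8.48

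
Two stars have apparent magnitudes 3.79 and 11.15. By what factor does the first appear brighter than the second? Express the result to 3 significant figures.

Δm = 3.79 − (11.15) = -7.36
Flux ratio = 10^(−0.4 Δm) = 10^(−0.4 × -7.36) = 10^2.944 = 879.0

879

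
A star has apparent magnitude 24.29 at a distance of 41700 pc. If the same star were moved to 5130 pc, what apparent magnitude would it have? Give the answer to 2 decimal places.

Flux ∝ 1/d², so Δm = 5 log₁₀(d₂/d₁) = 5 log₁₀(5130/41700) = -4.550
m₂ = m₁ + Δm = 24.29 + (-4.550) = 19.740

m ≈ 19.74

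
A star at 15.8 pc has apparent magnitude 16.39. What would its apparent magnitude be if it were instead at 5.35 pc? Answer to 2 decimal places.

Flux ∝ 1/d², so Δm = 5 log₁₀(d₂/d₁) = 5 log₁₀(5.35/15.8) = -2.352
m₂ = m₁ + Δm = 16.39 + (-2.352) = 14.038

m ≈ 14.04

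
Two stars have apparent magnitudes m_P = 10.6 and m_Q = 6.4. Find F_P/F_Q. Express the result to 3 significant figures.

Magnitude difference = 4.2
Flux ratio = 10^(−0.4 Δm) = 10^(−0.4 × 4.2) = 10^-1.680 = 0.02089

F_P/F_Q ≈ 0.0209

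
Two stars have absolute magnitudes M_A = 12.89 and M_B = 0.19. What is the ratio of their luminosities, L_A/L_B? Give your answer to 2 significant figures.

ΔM = M_A − M_B = 12.70
L_A/L_B = 10^(−0.4 ΔM) = 10^-5.080 = 8.318×10^-6

L_A/L_B ≈ 8.3×10^-6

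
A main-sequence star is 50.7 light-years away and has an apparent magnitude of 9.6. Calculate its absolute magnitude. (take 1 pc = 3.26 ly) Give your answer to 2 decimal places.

d = 50.7 ly / 3.26 = 15.55 pc
5 log₁₀(d/10 pc) = 5 log₁₀(15.55) − 5 = 0.959
M = m − 5 log₁₀(d/10) = 9.6 − 0.959 = 8.641

M ≈ 8.64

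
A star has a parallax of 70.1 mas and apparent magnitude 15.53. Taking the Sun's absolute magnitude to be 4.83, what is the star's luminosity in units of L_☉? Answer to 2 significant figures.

d = 1/p = 1000/70.1 mas = 14.27 pc
M = m − 5 log₁₀ d + 5 = 15.53 − 5·1.1543 + 5 = 14.759
M − M_☉ = 14.759 − 4.83 = 9.929
L/L_☉ = 10^(−0.4 × 9.929) = 1.068×10^-4

L/L_☉ ≈ 1.1×10^-4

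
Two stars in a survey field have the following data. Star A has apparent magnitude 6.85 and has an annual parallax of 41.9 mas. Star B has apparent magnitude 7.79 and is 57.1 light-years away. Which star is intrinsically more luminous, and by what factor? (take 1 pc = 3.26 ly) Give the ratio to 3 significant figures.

Star A is more luminous, by a factor of 4.41.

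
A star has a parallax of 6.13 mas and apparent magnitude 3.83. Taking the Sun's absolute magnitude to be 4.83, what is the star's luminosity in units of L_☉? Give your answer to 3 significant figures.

d = 1/p = 1000/6.13 mas = 163.1 pc
M = m − 5 log₁₀ d + 5 = 3.83 − 5·2.2125 + 5 = -2.233
M − M_☉ = -2.233 − 4.83 = -7.063
L/L_☉ = 10^(−0.4 × -7.063) = 668.5

L/L_☉ ≈ 668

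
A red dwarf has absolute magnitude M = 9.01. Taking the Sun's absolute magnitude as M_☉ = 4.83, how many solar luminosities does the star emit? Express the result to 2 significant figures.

M − M_☉ = 9.01 − 4.83 = 4.180
L/L_☉ = 10^(−0.4 (M − M_☉)) = 10^-1.672 = 0.02128

L/L_☉ ≈ 0.021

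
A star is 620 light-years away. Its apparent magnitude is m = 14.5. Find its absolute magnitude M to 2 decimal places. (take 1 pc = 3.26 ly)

M ≈ 8.10

d = 620 ly / 3.26 = 190.2 pc
5 log₁₀(d/10 pc) = 5 log₁₀(190.2) − 5 = 6.396
M = m − 5 log₁₀(d/10) = 14.5 − 6.396 = 8.104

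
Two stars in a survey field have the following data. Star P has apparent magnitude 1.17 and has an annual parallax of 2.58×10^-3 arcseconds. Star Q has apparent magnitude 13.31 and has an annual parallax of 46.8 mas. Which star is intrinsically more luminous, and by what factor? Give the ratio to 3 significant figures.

Star P: d = 1/p = 1/2.58×10^-3″ = 387.6 pc
Star P: M = m − 5 log₁₀ d + 5 = 1.17 − 5·2.5884 + 5 = -6.772
Star Q: p = 46.8 mas = 0.0468″ → d = 1/p = 21.37 pc
Star Q: M = m − 5 log₁₀ d + 5 = 13.31 − 5·1.3298 + 5 = 11.661
ΔM = M_P − M_Q = -6.772 − (11.661) = -18.433; smaller M is more luminous → Star P.
L ratio = 10^(0.4 |ΔM|) = 10^7.373 = 2.362×10^7

Star P is more luminous, by a factor of 2.36×10^7.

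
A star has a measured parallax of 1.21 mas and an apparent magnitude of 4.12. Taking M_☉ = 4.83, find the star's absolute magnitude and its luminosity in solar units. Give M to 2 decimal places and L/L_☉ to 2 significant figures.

M ≈ -5.47; L/L_☉ ≈ 13000

d = 1/p = 1000/1.21 mas = 826.4 pc
M = m − 5 log₁₀ d + 5 = 4.12 − 5·2.9172 + 5 = -5.466
M − M_☉ = -5.466 − 4.83 = -10.296
L/L_☉ = 10^(−0.4 × -10.296) = 13130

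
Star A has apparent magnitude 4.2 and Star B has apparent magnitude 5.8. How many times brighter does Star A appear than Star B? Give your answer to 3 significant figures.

Δm = 4.2 − (5.8) = -1.6
Flux ratio = 10^(−0.4 Δm) = 10^(−0.4 × -1.6) = 10^0.640 = 4.365

4.37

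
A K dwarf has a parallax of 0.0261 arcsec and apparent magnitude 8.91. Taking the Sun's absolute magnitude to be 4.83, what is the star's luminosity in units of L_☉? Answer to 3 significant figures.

L/L_☉ ≈ 0.343

d = 1/p = 1/0.0261″ = 38.31 pc
M = m − 5 log₁₀ d + 5 = 8.91 − 5·1.5834 + 5 = 5.993
M − M_☉ = 5.993 − 4.83 = 1.163
L/L_☉ = 10^(−0.4 × 1.163) = 0.3425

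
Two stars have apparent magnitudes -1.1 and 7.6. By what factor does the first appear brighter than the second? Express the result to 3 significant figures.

Magnitude difference = -8.7
Flux ratio = 10^(−0.4 Δm) = 10^(−0.4 × -8.7) = 10^3.480 = 3020

3020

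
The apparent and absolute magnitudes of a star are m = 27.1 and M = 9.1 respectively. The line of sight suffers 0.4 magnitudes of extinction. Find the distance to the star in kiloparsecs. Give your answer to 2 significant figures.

d ≈ 33 kpc

m − M = 5 log₁₀(d/10 pc) + A  ⇒  27.1 − (9.1) − 0.4 = 5 log₁₀(d/10)
17.600 = 5 log₁₀(d/10)
log₁₀ d = (m − M − A)/5 + 1 = 4.5200
d = 10^4.5200 = 33110 pc
= 33.11 kpc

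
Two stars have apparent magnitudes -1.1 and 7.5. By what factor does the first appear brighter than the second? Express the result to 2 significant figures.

2800

Δm = -1.1 − (7.5) = -8.6
Flux ratio = 10^(−0.4 Δm) = 10^(−0.4 × -8.6) = 10^3.440 = 2754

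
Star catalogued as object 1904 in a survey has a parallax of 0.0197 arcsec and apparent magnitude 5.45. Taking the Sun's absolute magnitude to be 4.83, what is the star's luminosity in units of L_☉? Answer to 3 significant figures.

L/L_☉ ≈ 14.6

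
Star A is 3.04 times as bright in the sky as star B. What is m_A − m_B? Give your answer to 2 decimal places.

Pogson: Δm = −2.5 log₁₀(ratio) = −2.5 log₁₀(3.04) = −2.5 × 0.4829 = -1.207
Star A is brighter, so it has the smaller magnitude: the difference is negative.

m_A − m_B ≈ -1.21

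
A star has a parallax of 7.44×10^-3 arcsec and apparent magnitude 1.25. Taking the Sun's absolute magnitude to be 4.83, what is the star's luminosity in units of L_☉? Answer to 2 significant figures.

d = 1/p = 1/7.44×10^-3″ = 134.4 pc
M = m − 5 log₁₀ d + 5 = 1.25 − 5·2.1284 + 5 = -4.392
M − M_☉ = -4.392 − 4.83 = -9.222
L/L_☉ = 10^(−0.4 × -9.222) = 4885

L/L_☉ ≈ 4900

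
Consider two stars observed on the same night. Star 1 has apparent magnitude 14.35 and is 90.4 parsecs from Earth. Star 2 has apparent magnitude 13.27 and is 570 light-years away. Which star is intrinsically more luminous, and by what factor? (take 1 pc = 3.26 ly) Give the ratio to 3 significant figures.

Star 1: M = m − 5 log₁₀ d + 5 = 14.35 − 5·1.9562 + 5 = 9.569
Star 2: d = 570 ly / 3.26 = 174.8 pc
Star 2: M = m − 5 log₁₀ d + 5 = 13.27 − 5·2.2427 + 5 = 7.057
ΔM = M_1 − M_2 = 9.569 − (7.057) = 2.512; smaller M is more luminous → Star 2.
L ratio = 10^(0.4 |ΔM|) = 10^1.005 = 10.12

Star 2 is more luminous, by a factor of 10.1.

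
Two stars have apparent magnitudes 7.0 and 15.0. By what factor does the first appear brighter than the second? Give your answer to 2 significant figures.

Δm = 7.0 − (15.0) = -8.0
Flux ratio = 10^(−0.4 Δm) = 10^(−0.4 × -8.0) = 10^3.200 = 1585

1600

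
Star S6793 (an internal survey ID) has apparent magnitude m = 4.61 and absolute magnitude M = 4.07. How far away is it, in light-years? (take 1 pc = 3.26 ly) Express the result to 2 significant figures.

d ≈ 42 ly

μ = m − M = 0.540
m − M = 5 log₁₀ d − 5
log₁₀ d = (m − M)/5 + 1 = 1.1080
d = 10^1.1080 = 12.82 pc
= 41.80 ly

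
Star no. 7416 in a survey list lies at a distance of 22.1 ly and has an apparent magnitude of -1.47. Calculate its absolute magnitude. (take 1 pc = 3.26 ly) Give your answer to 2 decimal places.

d = 22.1 ly / 3.26 = 6.779 pc
5 log₁₀(d/10 pc) = 5 log₁₀(6.779) − 5 = -0.844
M = m − 5 log₁₀(d/10) = -1.47 + 0.844 = -0.626

M ≈ -0.63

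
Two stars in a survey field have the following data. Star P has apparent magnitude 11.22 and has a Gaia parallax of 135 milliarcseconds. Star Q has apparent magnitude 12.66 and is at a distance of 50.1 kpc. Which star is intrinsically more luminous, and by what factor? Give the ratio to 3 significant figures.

Star Q is more luminous, by a factor of 1.21×10^7.

Star P: p = 135 mas = 0.135″ → d = 1/p = 7.407 pc
Star P: M = m − 5 log₁₀ d + 5 = 11.22 − 5·0.8697 + 5 = 11.872
Star Q: d = 50.1 kpc = 50100 pc
Star Q: M = m − 5 log₁₀ d + 5 = 12.66 − 5·4.6998 + 5 = -5.839
ΔM = M_P − M_Q = 11.872 − (-5.839) = 17.711; smaller M is more luminous → Star Q.
L ratio = 10^(0.4 |ΔM|) = 10^7.084 = 1.214×10^7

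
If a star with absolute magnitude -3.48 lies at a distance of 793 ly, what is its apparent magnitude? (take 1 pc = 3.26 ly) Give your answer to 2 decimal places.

d = 793 ly / 3.26 = 243.3 pc
m = M + 5 log₁₀ d − 5 = -3.48 + 5·2.3861 − 5 = 3.450

m ≈ 3.45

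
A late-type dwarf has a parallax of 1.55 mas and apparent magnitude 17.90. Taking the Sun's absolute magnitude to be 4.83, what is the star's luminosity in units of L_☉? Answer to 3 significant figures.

d = 1/p = 1000/1.55 mas = 645.2 pc
M = m − 5 log₁₀ d + 5 = 17.90 − 5·2.8097 + 5 = 8.852
M − M_☉ = 8.852 − 4.83 = 4.022
L/L_☉ = 10^(−0.4 × 4.022) = 0.02462

L/L_☉ ≈ 0.0246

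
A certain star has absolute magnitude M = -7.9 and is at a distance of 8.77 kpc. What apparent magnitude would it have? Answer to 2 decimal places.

m ≈ 6.81

d = 8.77 kpc = 8770 pc
m = M + 5 log₁₀ d − 5 = -7.9 + 5·3.9430 − 5 = 6.815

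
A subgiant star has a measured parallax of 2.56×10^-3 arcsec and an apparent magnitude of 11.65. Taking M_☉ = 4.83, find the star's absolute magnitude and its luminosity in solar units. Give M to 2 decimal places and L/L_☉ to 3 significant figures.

d = 1/p = 1/2.56×10^-3″ = 390.6 pc
M = m − 5 log₁₀ d + 5 = 11.65 − 5·2.5918 + 5 = 3.691
M − M_☉ = 3.691 − 4.83 = -1.139
L/L_☉ = 10^(−0.4 × -1.139) = 2.854

M ≈ 3.69; L/L_☉ ≈ 2.85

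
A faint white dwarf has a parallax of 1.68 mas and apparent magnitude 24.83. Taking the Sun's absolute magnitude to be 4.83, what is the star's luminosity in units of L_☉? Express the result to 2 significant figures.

L/L_☉ ≈ 3.5×10^-5

d = 1/p = 1000/1.68 mas = 595.2 pc
M = m − 5 log₁₀ d + 5 = 24.83 − 5·2.7747 + 5 = 15.957
M − M_☉ = 15.957 − 4.83 = 11.127
L/L_☉ = 10^(−0.4 × 11.127) = 3.543×10^-5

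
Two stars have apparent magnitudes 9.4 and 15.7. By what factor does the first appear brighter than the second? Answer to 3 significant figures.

Δm = 9.4 − (15.7) = -6.3
Flux ratio = 10^(−0.4 Δm) = 10^(−0.4 × -6.3) = 10^2.520 = 331.1

331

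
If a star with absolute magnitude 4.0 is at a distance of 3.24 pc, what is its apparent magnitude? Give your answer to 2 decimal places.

m ≈ 1.55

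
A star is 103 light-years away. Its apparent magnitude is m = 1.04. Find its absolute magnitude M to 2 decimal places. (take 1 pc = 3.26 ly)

M ≈ -1.46

d = 103 ly / 3.26 = 31.60 pc
5 log₁₀(d/10 pc) = 5 log₁₀(31.60) − 5 = 2.498
M = m − 5 log₁₀(d/10) = 1.04 − 2.498 = -1.458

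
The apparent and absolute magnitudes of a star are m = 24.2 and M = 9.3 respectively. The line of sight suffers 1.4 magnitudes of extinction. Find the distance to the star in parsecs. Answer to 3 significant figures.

d ≈ 5010 pc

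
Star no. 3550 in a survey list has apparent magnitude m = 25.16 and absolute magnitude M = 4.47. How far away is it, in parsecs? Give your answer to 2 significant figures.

μ = m − M = 20.690
m − M = 5 log₁₀ d − 5
log₁₀ d = (m − M)/5 + 1 = 5.1380
d = 10^5.1380 = 137400 pc

d ≈ 140000 pc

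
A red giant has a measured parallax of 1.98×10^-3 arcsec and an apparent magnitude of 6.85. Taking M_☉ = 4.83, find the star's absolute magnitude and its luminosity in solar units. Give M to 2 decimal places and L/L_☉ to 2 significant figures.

M ≈ -1.67; L/L_☉ ≈ 400

d = 1/p = 1/1.98×10^-3″ = 505.1 pc
M = m − 5 log₁₀ d + 5 = 6.85 − 5·2.7033 + 5 = -1.667
M − M_☉ = -1.667 − 4.83 = -6.497
L/L_☉ = 10^(−0.4 × -6.497) = 396.9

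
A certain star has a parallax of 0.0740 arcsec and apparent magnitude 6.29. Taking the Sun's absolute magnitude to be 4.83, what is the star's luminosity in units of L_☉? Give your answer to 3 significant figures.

L/L_☉ ≈ 0.476

d = 1/p = 1/0.0740″ = 13.51 pc
M = m − 5 log₁₀ d + 5 = 6.29 − 5·1.1308 + 5 = 5.636
M − M_☉ = 5.636 − 4.83 = 0.806
L/L_☉ = 10^(−0.4 × 0.806) = 0.4759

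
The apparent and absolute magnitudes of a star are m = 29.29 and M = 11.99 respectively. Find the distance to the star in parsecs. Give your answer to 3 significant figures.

d ≈ 28800 pc

Distance modulus: m − M = 29.29 − (11.99) = 17.300
m − M = 5 log₁₀ d − 5
log₁₀ d = (m − M)/5 + 1 = 4.4600
d = 10^4.4600 = 28840 pc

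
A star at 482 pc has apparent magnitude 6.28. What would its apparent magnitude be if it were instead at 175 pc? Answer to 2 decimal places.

m ≈ 4.08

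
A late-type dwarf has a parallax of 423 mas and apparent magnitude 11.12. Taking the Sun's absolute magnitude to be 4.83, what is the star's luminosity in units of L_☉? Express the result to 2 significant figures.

L/L_☉ ≈ 1.7×10^-4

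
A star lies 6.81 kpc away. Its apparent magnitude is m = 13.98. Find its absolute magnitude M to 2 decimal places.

M ≈ -0.19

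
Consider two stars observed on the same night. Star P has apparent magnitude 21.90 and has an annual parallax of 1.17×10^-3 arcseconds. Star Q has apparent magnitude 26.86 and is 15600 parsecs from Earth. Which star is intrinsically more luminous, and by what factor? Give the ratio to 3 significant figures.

Star P: d = 1/p = 1/1.17×10^-3″ = 854.7 pc
Star P: M = m − 5 log₁₀ d + 5 = 21.90 − 5·2.9318 + 5 = 12.241
Star Q: M = m − 5 log₁₀ d + 5 = 26.86 − 5·4.1931 + 5 = 10.894
ΔM = M_P − M_Q = 12.241 − (10.894) = 1.347; smaller M is more luminous → Star Q.
L ratio = 10^(0.4 |ΔM|) = 10^0.539 = 3.456

Star Q is more luminous, by a factor of 3.46.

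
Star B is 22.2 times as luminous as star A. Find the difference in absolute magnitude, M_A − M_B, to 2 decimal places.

Pogson: ΔM = −2.5 log₁₀(ratio) = −2.5 log₁₀(22.2) = −2.5 × 1.3464 = -3.366
Star B is brighter so has the smaller magnitude: M_A − M_B is positive.

M_A − M_B ≈ 3.37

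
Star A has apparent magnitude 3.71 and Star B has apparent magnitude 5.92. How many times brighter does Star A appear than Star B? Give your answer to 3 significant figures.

7.66

Magnitude difference = -2.21
Flux ratio = 10^(−0.4 Δm) = 10^(−0.4 × -2.21) = 10^0.884 = 7.656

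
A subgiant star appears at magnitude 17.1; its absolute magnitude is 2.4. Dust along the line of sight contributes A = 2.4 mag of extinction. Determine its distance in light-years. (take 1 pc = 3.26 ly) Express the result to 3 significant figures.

m − M = 5 log₁₀(d/10 pc) + A  ⇒  17.1 − (2.4) − 2.4 = 5 log₁₀(d/10)
12.300 = 5 log₁₀(d/10)
log₁₀ d = (m − M − A)/5 + 1 = 3.4600
d = 10^3.4600 = 2884 pc
= 9402 ly

d ≈ 9400 ly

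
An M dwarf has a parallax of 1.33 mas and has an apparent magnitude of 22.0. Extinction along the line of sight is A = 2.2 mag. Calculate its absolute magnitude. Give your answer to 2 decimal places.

p = 1.33 mas = 1.33×10^-3″ → d = 1/p = 751.9 pc
5 log₁₀(d/10 pc) = 5 log₁₀(751.9) − 5 = 9.381
M = m − 5 log₁₀(d/10) − A = 22.0 − 9.381 − 2.2 = 10.419

M ≈ 10.42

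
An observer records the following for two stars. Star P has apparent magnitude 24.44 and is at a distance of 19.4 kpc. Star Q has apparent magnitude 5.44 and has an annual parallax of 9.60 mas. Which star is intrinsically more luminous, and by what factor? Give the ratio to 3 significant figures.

Star P: d = 19.4 kpc = 19400 pc
Star P: M = m − 5 log₁₀ d + 5 = 24.44 − 5·4.2878 + 5 = 8.001
Star Q: p = 9.60 mas = 9.60×10^-3″ → d = 1/p = 104.2 pc
Star Q: M = m − 5 log₁₀ d + 5 = 5.44 − 5·2.0177 + 5 = 0.351
ΔM = M_P − M_Q = 8.001 − (0.351) = 7.650; smaller M is more luminous → Star Q.
L ratio = 10^(0.4 |ΔM|) = 10^3.060 = 1148

Star Q is more luminous, by a factor of 1150.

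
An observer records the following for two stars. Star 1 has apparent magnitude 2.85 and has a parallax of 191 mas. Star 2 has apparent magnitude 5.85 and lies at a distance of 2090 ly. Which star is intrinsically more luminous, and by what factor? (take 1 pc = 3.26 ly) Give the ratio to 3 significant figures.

Star 1: p = 191 mas = 0.191″ → d = 1/p = 5.236 pc
Star 1: M = m − 5 log₁₀ d + 5 = 2.85 − 5·0.7190 + 5 = 4.255
Star 2: d = 2090 ly / 3.26 = 641.1 pc
Star 2: M = m − 5 log₁₀ d + 5 = 5.85 − 5·2.8069 + 5 = -3.185
ΔM = M_1 − M_2 = 4.255 − (-3.185) = 7.440; smaller M is more luminous → Star 2.
L ratio = 10^(0.4 |ΔM|) = 10^2.976 = 946.1

Star 2 is more luminous, by a factor of 946.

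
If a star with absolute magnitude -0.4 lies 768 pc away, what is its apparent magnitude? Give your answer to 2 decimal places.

m = M + 5 log₁₀ d − 5 = -0.4 + 5·2.8854 − 5 = 9.027

m ≈ 9.03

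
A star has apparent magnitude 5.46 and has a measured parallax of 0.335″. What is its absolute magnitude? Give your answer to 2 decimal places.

d = 1/p = 1/0.335″ = 2.985 pc
5 log₁₀(d/10 pc) = 5 log₁₀(2.985) − 5 = -2.625
M = m − 5 log₁₀(d/10) = 5.46 + 2.625 = 8.085

M ≈ 8.09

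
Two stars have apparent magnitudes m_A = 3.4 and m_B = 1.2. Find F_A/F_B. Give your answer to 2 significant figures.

Δm = 3.4 − (1.2) = 2.2
Flux ratio = 10^(−0.4 Δm) = 10^(−0.4 × 2.2) = 10^-0.880 = 0.1318

F_A/F_B ≈ 0.13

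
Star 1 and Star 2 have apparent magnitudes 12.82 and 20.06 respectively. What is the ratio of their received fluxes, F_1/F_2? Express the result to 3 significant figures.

F_1/F_2 ≈ 787

Magnitude difference = -7.24
Flux ratio = 10^(−0.4 Δm) = 10^(−0.4 × -7.24) = 10^2.896 = 787.0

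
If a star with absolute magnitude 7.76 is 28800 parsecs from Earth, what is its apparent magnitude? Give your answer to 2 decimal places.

m = M + 5 log₁₀ d − 5 = 7.76 + 5·4.4594 − 5 = 25.057

m ≈ 25.06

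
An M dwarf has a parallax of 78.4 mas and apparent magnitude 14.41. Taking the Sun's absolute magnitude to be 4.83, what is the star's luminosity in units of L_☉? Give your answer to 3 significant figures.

L/L_☉ ≈ 2.40×10^-4

d = 1/p = 1000/78.4 mas = 12.76 pc
M = m − 5 log₁₀ d + 5 = 14.41 − 5·1.1057 + 5 = 13.882
M − M_☉ = 13.882 − 4.83 = 9.052
L/L_☉ = 10^(−0.4 × 9.052) = 2.395×10^-4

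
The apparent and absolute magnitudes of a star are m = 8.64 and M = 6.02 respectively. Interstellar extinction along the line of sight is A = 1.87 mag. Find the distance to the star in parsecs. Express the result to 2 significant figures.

m − M = 5 log₁₀(d/10 pc) + A  ⇒  8.64 − (6.02) − 1.87 = 5 log₁₀(d/10)
0.750 = 5 log₁₀(d/10)
log₁₀ d = (m − M − A)/5 + 1 = 1.1500
d = 10^1.1500 = 14.13 pc

d ≈ 14 pc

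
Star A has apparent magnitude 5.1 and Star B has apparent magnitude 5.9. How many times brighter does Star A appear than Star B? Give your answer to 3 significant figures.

Δm = 5.1 − (5.9) = -0.8
Flux ratio = 10^(−0.4 Δm) = 10^(−0.4 × -0.8) = 10^0.320 = 2.089

2.09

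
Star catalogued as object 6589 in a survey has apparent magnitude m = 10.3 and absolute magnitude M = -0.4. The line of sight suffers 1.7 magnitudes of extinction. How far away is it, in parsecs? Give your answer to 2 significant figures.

m − M = 5 log₁₀(d/10 pc) + A  ⇒  10.3 − (-0.4) − 1.7 = 5 log₁₀(d/10)
9.000 = 5 log₁₀(d/10)
log₁₀ d = (m − M − A)/5 + 1 = 2.8000
d = 10^2.8000 = 631.0 pc

d ≈ 630 pc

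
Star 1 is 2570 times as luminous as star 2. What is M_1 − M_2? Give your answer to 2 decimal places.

Pogson: ΔM = −2.5 log₁₀(ratio) = −2.5 log₁₀(2570) = −2.5 × 3.4099 = -8.525
Star 1 is brighter, so it has the smaller magnitude: the difference is negative.

M_1 − M_2 ≈ -8.52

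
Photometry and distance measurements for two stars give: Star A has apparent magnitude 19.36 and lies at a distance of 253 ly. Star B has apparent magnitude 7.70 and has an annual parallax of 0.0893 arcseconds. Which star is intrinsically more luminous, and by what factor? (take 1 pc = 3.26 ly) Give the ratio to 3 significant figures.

Star B is more luminous, by a factor of 960.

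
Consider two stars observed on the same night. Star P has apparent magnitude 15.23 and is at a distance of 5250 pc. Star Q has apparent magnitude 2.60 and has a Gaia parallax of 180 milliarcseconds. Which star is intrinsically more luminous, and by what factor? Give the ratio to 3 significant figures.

Star P is more luminous, by a factor of 7.92.

Star P: M = m − 5 log₁₀ d + 5 = 15.23 − 5·3.7202 + 5 = 1.629
Star Q: p = 180 mas = 0.180″ → d = 1/p = 5.556 pc
Star Q: M = m − 5 log₁₀ d + 5 = 2.60 − 5·0.7447 + 5 = 3.876
ΔM = M_P − M_Q = 1.629 − (3.876) = -2.247; smaller M is more luminous → Star P.
L ratio = 10^(0.4 |ΔM|) = 10^0.899 = 7.923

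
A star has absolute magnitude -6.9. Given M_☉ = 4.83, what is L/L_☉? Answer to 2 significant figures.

L/L_☉ ≈ 49000

M − M_☉ = -6.9 − 4.83 = -11.730
L/L_☉ = 10^(−0.4 (M − M_☉)) = 10^4.692 = 49200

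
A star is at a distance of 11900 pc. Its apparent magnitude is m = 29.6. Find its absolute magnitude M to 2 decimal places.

5 log₁₀(d/10 pc) = 5 log₁₀(11900) − 5 = 15.378
M = m − 5 log₁₀(d/10) = 29.6 − 15.378 = 14.222

M ≈ 14.22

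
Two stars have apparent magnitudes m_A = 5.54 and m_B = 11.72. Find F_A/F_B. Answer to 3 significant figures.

F_A/F_B ≈ 296

Δm = 5.54 − (11.72) = -6.18
Flux ratio = 10^(−0.4 Δm) = 10^(−0.4 × -6.18) = 10^2.472 = 296.5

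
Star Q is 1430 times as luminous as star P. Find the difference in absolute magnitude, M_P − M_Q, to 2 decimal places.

Pogson: ΔM = −2.5 log₁₀(ratio) = −2.5 log₁₀(1430) = −2.5 × 3.1553 = -7.888
Star Q is brighter so has the smaller magnitude: M_P − M_Q is positive.

M_P − M_Q ≈ 7.89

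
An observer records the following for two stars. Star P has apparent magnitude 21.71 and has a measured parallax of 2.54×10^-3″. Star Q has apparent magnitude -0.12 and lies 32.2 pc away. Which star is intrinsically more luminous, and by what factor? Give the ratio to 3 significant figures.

Star Q is more luminous, by a factor of 3.61×10^6.

Star P: d = 1/p = 1/2.54×10^-3″ = 393.7 pc
Star P: M = m − 5 log₁₀ d + 5 = 21.71 − 5·2.5952 + 5 = 13.734
Star Q: M = m − 5 log₁₀ d + 5 = -0.12 − 5·1.5079 + 5 = -2.659
ΔM = M_P − M_Q = 13.734 − (-2.659) = 16.393; smaller M is more luminous → Star Q.
L ratio = 10^(0.4 |ΔM|) = 10^6.557 = 3.609×10^6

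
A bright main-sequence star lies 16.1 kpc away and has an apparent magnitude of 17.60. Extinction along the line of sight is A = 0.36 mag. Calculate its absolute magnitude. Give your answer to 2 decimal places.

d = 16.1 kpc = 16100 pc
5 log₁₀(d/10 pc) = 5 log₁₀(16100) − 5 = 16.034
M = m − 5 log₁₀(d/10) − A = 17.60 − 16.034 − 0.36 = 1.206

M ≈ 1.21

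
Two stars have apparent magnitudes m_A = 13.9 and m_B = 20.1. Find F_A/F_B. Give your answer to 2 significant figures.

F_A/F_B ≈ 300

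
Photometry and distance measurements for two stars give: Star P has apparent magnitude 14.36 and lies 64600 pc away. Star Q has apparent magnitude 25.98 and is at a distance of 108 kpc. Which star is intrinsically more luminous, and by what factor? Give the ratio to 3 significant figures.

Star P: M = m − 5 log₁₀ d + 5 = 14.36 − 5·4.8102 + 5 = -4.691
Star Q: d = 108 kpc = 108000 pc
Star Q: M = m − 5 log₁₀ d + 5 = 25.98 − 5·5.0334 + 5 = 5.813
ΔM = M_P − M_Q = -4.691 − (5.813) = -10.504; smaller M is more luminous → Star P.
L ratio = 10^(0.4 |ΔM|) = 10^4.202 = 15910

Star P is more luminous, by a factor of 15900.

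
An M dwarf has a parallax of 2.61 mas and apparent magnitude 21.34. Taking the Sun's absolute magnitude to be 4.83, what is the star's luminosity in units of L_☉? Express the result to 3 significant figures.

d = 1/p = 1000/2.61 mas = 383.1 pc
M = m − 5 log₁₀ d + 5 = 21.34 − 5·2.5834 + 5 = 13.423
M − M_☉ = 13.423 − 4.83 = 8.593
L/L_☉ = 10^(−0.4 × 8.593) = 3.654×10^-4

L/L_☉ ≈ 3.65×10^-4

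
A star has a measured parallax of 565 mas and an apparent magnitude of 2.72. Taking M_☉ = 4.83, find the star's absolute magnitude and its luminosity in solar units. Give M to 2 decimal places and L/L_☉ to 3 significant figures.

M ≈ 6.48; L/L_☉ ≈ 0.219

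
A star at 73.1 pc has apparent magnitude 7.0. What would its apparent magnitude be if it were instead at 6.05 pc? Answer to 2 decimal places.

Flux ∝ 1/d², so Δm = 5 log₁₀(d₂/d₁) = 5 log₁₀(6.05/73.1) = -5.411
m₂ = m₁ + Δm = 7.0 + (-5.411) = 1.589

m ≈ 1.59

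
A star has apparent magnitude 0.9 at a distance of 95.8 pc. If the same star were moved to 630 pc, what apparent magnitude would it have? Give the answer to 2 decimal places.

Flux ∝ 1/d², so Δm = 5 log₁₀(d₂/d₁) = 5 log₁₀(630/95.8) = 4.090
m₂ = m₁ + Δm = 0.9 + (4.090) = 4.990

m ≈ 4.99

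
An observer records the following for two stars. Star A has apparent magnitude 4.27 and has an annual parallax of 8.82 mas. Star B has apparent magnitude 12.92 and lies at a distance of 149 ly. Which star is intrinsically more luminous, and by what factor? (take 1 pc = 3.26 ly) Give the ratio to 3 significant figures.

Star A is more luminous, by a factor of 17700.

Star A: p = 8.82 mas = 8.82×10^-3″ → d = 1/p = 113.4 pc
Star A: M = m − 5 log₁₀ d + 5 = 4.27 − 5·2.0545 + 5 = -1.003
Star B: d = 149 ly / 3.26 = 45.71 pc
Star B: M = m − 5 log₁₀ d + 5 = 12.92 − 5·1.6600 + 5 = 9.620
ΔM = M_A − M_B = -1.003 − (9.620) = -10.623; smaller M is more luminous → Star A.
L ratio = 10^(0.4 |ΔM|) = 10^4.249 = 17750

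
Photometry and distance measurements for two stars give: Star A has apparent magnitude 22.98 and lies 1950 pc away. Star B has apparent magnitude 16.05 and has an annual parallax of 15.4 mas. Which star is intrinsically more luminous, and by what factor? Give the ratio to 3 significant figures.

Star A: M = m − 5 log₁₀ d + 5 = 22.98 − 5·3.2900 + 5 = 11.530
Star B: p = 15.4 mas = 0.0154″ → d = 1/p = 64.94 pc
Star B: M = m − 5 log₁₀ d + 5 = 16.05 − 5·1.8125 + 5 = 11.988
ΔM = M_A − M_B = 11.530 − (11.988) = -0.458; smaller M is more luminous → Star A.
L ratio = 10^(0.4 |ΔM|) = 10^0.183 = 1.524

Star A is more luminous, by a factor of 1.52.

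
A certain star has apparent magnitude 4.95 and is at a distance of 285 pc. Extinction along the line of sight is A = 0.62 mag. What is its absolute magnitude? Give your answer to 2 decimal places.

5 log₁₀(d/10 pc) = 5 log₁₀(285.0) − 5 = 7.274
M = m − 5 log₁₀(d/10) − A = 4.95 − 7.274 − 0.62 = -2.944

M ≈ -2.94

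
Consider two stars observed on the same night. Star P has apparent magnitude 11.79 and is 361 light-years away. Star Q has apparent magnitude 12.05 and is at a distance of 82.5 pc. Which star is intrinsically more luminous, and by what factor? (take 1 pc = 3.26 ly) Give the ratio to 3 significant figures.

Star P: d = 361 ly / 3.26 = 110.7 pc
Star P: M = m − 5 log₁₀ d + 5 = 11.79 − 5·2.0443 + 5 = 6.569
Star Q: M = m − 5 log₁₀ d + 5 = 12.05 − 5·1.9165 + 5 = 7.468
ΔM = M_P − M_Q = 6.569 − (7.468) = -0.899; smaller M is more luminous → Star P.
L ratio = 10^(0.4 |ΔM|) = 10^0.360 = 2.289

Star P is more luminous, by a factor of 2.29.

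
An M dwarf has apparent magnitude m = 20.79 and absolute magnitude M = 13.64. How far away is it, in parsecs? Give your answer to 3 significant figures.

d ≈ 269 pc

μ = m − M = 7.150
m − M = 5 log₁₀ d − 5
log₁₀ d = (m − M)/5 + 1 = 2.4300
d = 10^2.4300 = 269.2 pc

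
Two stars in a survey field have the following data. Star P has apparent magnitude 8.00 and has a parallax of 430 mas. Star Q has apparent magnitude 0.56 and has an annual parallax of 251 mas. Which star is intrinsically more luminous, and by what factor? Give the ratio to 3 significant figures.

Star P: p = 430 mas = 0.430″ → d = 1/p = 2.326 pc
Star P: M = m − 5 log₁₀ d + 5 = 8.00 − 5·0.3665 + 5 = 11.167
Star Q: p = 251 mas = 0.251″ → d = 1/p = 3.984 pc
Star Q: M = m − 5 log₁₀ d + 5 = 0.56 − 5·0.6003 + 5 = 2.558
ΔM = M_P − M_Q = 11.167 − (2.558) = 8.609; smaller M is more luminous → Star Q.
L ratio = 10^(0.4 |ΔM|) = 10^3.444 = 2777

Star Q is more luminous, by a factor of 2780.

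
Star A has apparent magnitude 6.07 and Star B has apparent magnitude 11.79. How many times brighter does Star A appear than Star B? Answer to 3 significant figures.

194

Magnitude difference = -5.72
Flux ratio = 10^(−0.4 Δm) = 10^(−0.4 × -5.72) = 10^2.288 = 194.1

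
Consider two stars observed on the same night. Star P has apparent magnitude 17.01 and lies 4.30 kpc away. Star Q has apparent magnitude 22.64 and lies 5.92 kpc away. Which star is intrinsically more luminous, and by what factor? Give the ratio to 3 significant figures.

Star P: d = 4.30 kpc = 4300 pc
Star P: M = m − 5 log₁₀ d + 5 = 17.01 − 5·3.6335 + 5 = 3.843
Star Q: d = 5.92 kpc = 5920 pc
Star Q: M = m − 5 log₁₀ d + 5 = 22.64 − 5·3.7723 + 5 = 8.778
ΔM = M_P − M_Q = 3.843 − (8.778) = -4.936; smaller M is more luminous → Star P.
L ratio = 10^(0.4 |ΔM|) = 10^1.974 = 94.25

Star P is more luminous, by a factor of 94.3.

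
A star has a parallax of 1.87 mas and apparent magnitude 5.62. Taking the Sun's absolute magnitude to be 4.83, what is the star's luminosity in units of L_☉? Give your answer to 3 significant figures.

d = 1/p = 1000/1.87 mas = 534.8 pc
M = m − 5 log₁₀ d + 5 = 5.62 − 5·2.7282 + 5 = -3.021
M − M_☉ = -3.021 − 4.83 = -7.851
L/L_☉ = 10^(−0.4 × -7.851) = 1381

L/L_☉ ≈ 1380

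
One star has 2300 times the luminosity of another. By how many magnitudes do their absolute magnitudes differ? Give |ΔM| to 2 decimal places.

|ΔM| ≈ 8.40

Pogson: ΔM = −2.5 log₁₀(ratio) = −2.5 log₁₀(2300) = −2.5 × 3.3617 = -8.404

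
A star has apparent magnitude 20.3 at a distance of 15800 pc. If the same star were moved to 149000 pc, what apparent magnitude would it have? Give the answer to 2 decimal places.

m ≈ 25.17

Flux ∝ 1/d², so Δm = 5 log₁₀(d₂/d₁) = 5 log₁₀(149000/15800) = 4.873
m₂ = m₁ + Δm = 20.3 + (4.873) = 25.173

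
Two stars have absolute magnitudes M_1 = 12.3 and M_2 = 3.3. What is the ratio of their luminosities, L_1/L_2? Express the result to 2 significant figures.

ΔM = M_1 − M_2 = 9.0
L_1/L_2 = 10^(−0.4 ΔM) = 10^-3.600 = 2.512×10^-4

L_1/L_2 ≈ 2.5×10^-4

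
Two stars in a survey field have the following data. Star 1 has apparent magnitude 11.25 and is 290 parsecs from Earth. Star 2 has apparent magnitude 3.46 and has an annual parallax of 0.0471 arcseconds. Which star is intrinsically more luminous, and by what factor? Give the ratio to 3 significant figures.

Star 2 is more luminous, by a factor of 7.00.

Star 1: M = m − 5 log₁₀ d + 5 = 11.25 − 5·2.4624 + 5 = 3.938
Star 2: d = 1/p = 1/0.0471″ = 21.23 pc
Star 2: M = m − 5 log₁₀ d + 5 = 3.46 − 5·1.3270 + 5 = 1.825
ΔM = M_1 − M_2 = 3.938 − (1.825) = 2.113; smaller M is more luminous → Star 2.
L ratio = 10^(0.4 |ΔM|) = 10^0.845 = 7.001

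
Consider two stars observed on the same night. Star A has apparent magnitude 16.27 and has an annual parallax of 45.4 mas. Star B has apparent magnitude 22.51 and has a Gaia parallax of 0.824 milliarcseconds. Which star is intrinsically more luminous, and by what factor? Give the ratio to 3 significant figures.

Star B is more luminous, by a factor of 9.69.

Star A: p = 45.4 mas = 0.0454″ → d = 1/p = 22.03 pc
Star A: M = m − 5 log₁₀ d + 5 = 16.27 − 5·1.3429 + 5 = 14.555
Star B: p = 0.824 mas = 8.24×10^-4″ → d = 1/p = 1214 pc
Star B: M = m − 5 log₁₀ d + 5 = 22.51 − 5·3.0841 + 5 = 12.090
ΔM = M_A − M_B = 14.555 − (12.090) = 2.466; smaller M is more luminous → Star B.
L ratio = 10^(0.4 |ΔM|) = 10^0.986 = 9.689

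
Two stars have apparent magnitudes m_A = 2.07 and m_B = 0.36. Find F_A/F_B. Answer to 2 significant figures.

F_A/F_B ≈ 0.21

Δm = 2.07 − (0.36) = 1.71
Flux ratio = 10^(−0.4 Δm) = 10^(−0.4 × 1.71) = 10^-0.684 = 0.2070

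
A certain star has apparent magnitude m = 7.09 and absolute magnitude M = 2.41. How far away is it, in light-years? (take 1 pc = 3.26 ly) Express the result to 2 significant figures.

Distance modulus: m − M = 7.09 − (2.41) = 4.680
m − M = 5 log₁₀ d − 5
log₁₀ d = (m − M)/5 + 1 = 1.9360
d = 10^1.9360 = 86.30 pc
= 281.3 ly

d ≈ 280 ly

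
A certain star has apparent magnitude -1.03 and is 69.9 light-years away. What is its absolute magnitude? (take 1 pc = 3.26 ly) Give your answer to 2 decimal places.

M ≈ -2.69

d = 69.9 ly / 3.26 = 21.44 pc
5 log₁₀(d/10 pc) = 5 log₁₀(21.44) − 5 = 1.656
M = m − 5 log₁₀(d/10) = -1.03 − 1.656 = -2.686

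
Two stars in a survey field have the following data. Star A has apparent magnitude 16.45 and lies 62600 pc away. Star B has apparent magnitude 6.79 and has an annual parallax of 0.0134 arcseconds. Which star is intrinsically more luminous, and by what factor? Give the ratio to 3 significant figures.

Star A: M = m − 5 log₁₀ d + 5 = 16.45 − 5·4.7966 + 5 = -2.533
Star B: d = 1/p = 1/0.0134″ = 74.63 pc
Star B: M = m − 5 log₁₀ d + 5 = 6.79 − 5·1.8729 + 5 = 2.426
ΔM = M_A − M_B = -2.533 − (2.426) = -4.958; smaller M is more luminous → Star A.
L ratio = 10^(0.4 |ΔM|) = 10^1.983 = 96.24

Star A is more luminous, by a factor of 96.2.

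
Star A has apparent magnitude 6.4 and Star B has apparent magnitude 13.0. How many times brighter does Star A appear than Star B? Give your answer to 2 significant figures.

440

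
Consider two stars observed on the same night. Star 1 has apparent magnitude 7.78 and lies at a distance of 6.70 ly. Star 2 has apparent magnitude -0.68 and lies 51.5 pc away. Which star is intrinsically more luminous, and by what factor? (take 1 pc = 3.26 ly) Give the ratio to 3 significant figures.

Star 2 is more luminous, by a factor of 1.52×10^6.

Star 1: d = 6.70 ly / 3.26 = 2.055 pc
Star 1: M = m − 5 log₁₀ d + 5 = 7.78 − 5·0.3129 + 5 = 11.216
Star 2: M = m − 5 log₁₀ d + 5 = -0.68 − 5·1.7118 + 5 = -4.239
ΔM = M_1 − M_2 = 11.216 − (-4.239) = 15.455; smaller M is more luminous → Star 2.
L ratio = 10^(0.4 |ΔM|) = 10^6.182 = 1.520×10^6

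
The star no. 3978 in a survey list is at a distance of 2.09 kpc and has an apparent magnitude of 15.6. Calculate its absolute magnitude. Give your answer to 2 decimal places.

d = 2.09 kpc = 2090 pc
5 log₁₀(d/10 pc) = 5 log₁₀(2090) − 5 = 11.601
M = m − 5 log₁₀(d/10) = 15.6 − 11.601 = 3.999

M ≈ 4.00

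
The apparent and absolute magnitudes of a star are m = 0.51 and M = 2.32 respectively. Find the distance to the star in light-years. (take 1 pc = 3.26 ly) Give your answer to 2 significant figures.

d ≈ 14 ly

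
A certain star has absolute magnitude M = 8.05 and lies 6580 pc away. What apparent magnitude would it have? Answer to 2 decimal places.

m = M + 5 log₁₀ d − 5 = 8.05 + 5·3.8182 − 5 = 22.141

m ≈ 22.14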